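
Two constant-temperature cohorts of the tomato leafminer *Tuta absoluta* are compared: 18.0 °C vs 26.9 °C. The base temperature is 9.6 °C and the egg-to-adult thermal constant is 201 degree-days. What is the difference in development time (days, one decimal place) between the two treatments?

At 18.0 °C: 201 / (18.0 − 9.6) = 201 / 8.4 = 23.929 d.
At 26.9 °C: 201 / (26.9 − 9.6) = 201 / 17.3 = 11.618 d.
Difference = |23.929 − 11.618| = 12.310 ≈ 12.3 days.

12.3 days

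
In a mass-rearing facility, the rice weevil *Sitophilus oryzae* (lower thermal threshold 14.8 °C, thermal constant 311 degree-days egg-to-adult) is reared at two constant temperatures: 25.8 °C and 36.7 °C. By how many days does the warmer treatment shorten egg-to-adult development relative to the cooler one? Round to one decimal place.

At 25.8 °C: 311 / (25.8 − 14.8) = 311 / 11.0 = 28.273 d.
At 36.7 °C: 311 / (36.7 − 14.8) = 311 / 21.9 = 14.201 d.
Difference = |28.273 − 14.201| = 14.072 ≈ 14.1 days.

14.1 days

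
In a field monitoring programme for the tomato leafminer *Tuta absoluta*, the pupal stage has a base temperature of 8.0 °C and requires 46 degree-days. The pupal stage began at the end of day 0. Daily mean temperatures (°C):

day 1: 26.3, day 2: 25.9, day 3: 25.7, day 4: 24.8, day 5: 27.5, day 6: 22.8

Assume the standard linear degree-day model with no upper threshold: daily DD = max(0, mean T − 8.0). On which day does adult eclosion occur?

day 3

Daily DD above 8.0 °C: 18.3, 17.9, 17.7, 16.8, 19.5, 14.8.
Cumulative: 18.3, 36.2, 53.9, 70.7, 90.2, 105.0.
The total first reaches 46 DD on day 3.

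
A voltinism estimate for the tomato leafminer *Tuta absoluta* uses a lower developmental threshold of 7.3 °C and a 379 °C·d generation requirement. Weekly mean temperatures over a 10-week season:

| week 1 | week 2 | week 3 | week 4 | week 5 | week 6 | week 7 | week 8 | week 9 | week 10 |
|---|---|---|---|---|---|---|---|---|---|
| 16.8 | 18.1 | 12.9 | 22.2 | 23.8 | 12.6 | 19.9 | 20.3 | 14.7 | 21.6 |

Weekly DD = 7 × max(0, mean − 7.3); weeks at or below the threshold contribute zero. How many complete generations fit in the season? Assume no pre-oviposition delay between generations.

Weekly DD (7 × max(0, T̄ − 7.3)): 66.5, 75.6, 39.2, 104.3, 115.5, 37.1, 88.2, 91.0, 51.8, 100.1.
Season total = 769.3 DD.
Complete generations = ⌊769.3 / 379⌋ = 2.

2 generations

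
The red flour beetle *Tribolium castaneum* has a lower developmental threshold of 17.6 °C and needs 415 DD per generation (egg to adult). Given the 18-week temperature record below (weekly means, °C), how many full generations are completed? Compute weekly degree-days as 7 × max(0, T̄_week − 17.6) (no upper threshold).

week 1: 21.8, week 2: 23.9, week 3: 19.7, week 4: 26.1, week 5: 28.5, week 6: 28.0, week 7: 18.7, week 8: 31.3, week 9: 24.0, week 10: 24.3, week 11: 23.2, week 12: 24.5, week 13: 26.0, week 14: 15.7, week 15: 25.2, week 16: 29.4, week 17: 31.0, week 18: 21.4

Weekly DD (7 × max(0, T̄ − 17.6)): 29.4, 44.1, 14.7, 59.5, 76.3, 72.8, 7.7, 95.9, 44.8, 46.9, 39.2, 48.3, 58.8, 0.0, 53.2, 82.6, 93.8, 26.6.
Season total = 894.6 DD.
Complete generations = ⌊894.6 / 415⌋ = 2.

2 generations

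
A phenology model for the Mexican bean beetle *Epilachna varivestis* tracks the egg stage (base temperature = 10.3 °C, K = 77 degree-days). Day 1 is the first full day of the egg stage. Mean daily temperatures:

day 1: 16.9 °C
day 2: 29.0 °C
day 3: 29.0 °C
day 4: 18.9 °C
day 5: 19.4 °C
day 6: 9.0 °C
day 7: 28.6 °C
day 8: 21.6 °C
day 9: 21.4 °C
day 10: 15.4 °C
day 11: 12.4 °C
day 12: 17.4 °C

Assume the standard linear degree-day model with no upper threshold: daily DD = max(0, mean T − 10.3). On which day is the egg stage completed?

day 7

Daily DD above 10.3 °C: 6.6, 18.7, 18.7, 8.6, 9.1, 0.0, 18.3, 11.3, 11.1, 5.1, 2.1, 7.1.
Cumulative: 6.6, 25.3, 44.0, 52.6, 61.7, 61.7, 80.0, 91.3, 102.4, 107.5, 109.6, 116.7.
The total first reaches 77 DD on day 7.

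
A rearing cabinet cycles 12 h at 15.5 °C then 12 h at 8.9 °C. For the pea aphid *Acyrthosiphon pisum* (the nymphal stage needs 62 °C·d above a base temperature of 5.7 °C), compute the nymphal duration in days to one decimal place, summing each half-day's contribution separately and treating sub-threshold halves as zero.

9.5 days

Day half: max(0, 15.5 − 5.7) × 0.5 = 9.8 × 0.5 = 4.90 DD.
Night half: max(0, 8.9 − 5.7) × 0.5 = 3.2 × 0.5 = 1.60 DD.
Per 24 h: 6.50 DD/day.
Duration = 62 / 6.50 = 9.538 ≈ 9.5 days.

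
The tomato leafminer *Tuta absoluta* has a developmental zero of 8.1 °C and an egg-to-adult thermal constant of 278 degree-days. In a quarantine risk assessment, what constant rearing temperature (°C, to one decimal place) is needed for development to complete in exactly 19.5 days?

22.4 °C

Required daily accumulation = 278 / 19.5 = 14.256 DD/day.
T = T_base + 14.256 = 8.1 + 14.256 = 22.356 ≈ 22.4 °C.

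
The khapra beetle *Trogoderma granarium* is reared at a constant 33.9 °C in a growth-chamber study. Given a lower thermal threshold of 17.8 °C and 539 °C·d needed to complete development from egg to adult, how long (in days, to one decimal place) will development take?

33.5 days

Daily accumulation = 33.9 − 17.8 = 16.1 DD/day.
Duration = 539 / 16.1 = 33.478 ≈ 33.5 days.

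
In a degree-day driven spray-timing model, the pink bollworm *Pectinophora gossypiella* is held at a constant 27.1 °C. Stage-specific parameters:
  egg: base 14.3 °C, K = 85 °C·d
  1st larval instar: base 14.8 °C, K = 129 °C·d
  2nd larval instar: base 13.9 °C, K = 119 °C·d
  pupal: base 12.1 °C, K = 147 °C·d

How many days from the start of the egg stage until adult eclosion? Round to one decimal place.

35.9 days

egg: 85 / (27.1 − 14.3) = 85 / 12.8 = 6.641 d.
1st larval instar: 129 / (27.1 − 14.8) = 129 / 12.3 = 10.488 d.
2nd larval instar: 119 / (27.1 − 13.9) = 119 / 13.2 = 9.015 d.
pupal: 147 / (27.1 − 12.1) = 147 / 15.0 = 9.800 d.
Sum = 35.944 ≈ 35.9 days.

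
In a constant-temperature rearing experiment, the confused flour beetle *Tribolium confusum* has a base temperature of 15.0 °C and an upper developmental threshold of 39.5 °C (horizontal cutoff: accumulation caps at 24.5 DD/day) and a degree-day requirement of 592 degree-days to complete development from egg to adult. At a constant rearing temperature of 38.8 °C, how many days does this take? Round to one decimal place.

24.9 days

Daily accumulation = 38.8 − 15.0 = 23.8 DD/day.
Duration = 592 / 23.8 = 24.874 ≈ 24.9 days.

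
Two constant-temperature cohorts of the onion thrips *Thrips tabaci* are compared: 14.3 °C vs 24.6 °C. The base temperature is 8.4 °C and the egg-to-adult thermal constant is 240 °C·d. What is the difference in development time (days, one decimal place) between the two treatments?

At 14.3 °C: 240 / (14.3 − 8.4) = 240 / 5.9 = 40.678 d.
At 24.6 °C: 240 / (24.6 − 8.4) = 240 / 16.2 = 14.815 d.
Difference = |40.678 − 14.815| = 25.863 ≈ 25.9 days.

25.9 days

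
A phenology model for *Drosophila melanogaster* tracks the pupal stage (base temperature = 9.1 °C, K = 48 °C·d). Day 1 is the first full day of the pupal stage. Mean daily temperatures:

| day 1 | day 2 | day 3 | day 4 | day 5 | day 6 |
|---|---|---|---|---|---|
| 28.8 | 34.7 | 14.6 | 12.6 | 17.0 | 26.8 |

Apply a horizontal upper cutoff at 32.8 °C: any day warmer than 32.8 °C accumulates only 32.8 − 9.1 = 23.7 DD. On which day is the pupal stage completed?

day 3

Daily DD above 9.1 °C (capped at 23.7): 19.7, 23.7, 5.5, 3.5, 7.9, 17.7.
Cumulative: 19.7, 43.4, 48.9, 52.4, 60.3, 78.0.
The total first reaches 48 DD on day 3.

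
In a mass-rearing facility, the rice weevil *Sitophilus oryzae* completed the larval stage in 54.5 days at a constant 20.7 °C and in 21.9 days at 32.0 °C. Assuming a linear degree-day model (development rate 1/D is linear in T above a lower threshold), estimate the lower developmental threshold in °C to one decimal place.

Equal thermal constants: D₁(T₁ − T_b) = D₂(T₂ − T_b).
54.5·(20.7 − T_b) = 21.9·(32.0 − T_b)
T_b = (54.5·20.7 − 21.9·32.0) / (54.5 − 21.9) = 427.35 / 32.6 = 13.109 °C ≈ 13.1 °C.

13.1 °C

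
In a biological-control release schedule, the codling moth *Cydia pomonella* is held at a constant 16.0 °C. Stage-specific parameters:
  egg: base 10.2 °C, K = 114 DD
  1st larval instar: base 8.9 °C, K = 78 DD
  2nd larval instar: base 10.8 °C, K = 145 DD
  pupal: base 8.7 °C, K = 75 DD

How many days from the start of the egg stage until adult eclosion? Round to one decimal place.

68.8 days

egg: 114 / (16.0 − 10.2) = 114 / 5.8 = 19.655 d.
1st larval instar: 78 / (16.0 − 8.9) = 78 / 7.1 = 10.986 d.
2nd larval instar: 145 / (16.0 − 10.8) = 145 / 5.2 = 27.885 d.
pupal: 75 / (16.0 − 8.7) = 75 / 7.3 = 10.274 d.
Sum = 68.800 ≈ 68.8 days.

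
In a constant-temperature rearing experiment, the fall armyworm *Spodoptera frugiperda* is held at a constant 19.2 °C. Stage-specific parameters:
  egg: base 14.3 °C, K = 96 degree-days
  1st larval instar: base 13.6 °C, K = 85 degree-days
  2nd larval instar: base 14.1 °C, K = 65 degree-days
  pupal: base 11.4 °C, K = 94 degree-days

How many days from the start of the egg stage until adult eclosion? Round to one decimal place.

egg: 96 / (19.2 − 14.3) = 96 / 4.9 = 19.592 d.
1st larval instar: 85 / (19.2 − 13.6) = 85 / 5.6 = 15.179 d.
2nd larval instar: 65 / (19.2 − 14.1) = 65 / 5.1 = 12.745 d.
pupal: 94 / (19.2 − 11.4) = 94 / 7.8 = 12.051 d.
Sum = 59.567 ≈ 59.6 days.

59.6 days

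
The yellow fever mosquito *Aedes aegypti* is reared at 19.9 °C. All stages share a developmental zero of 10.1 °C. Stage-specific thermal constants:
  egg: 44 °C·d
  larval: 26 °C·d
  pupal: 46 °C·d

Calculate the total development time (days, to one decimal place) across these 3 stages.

11.8 days

Daily accumulation at 19.9 °C = 19.9 − 10.1 = 9.8 DD/day.
Total K = 44 + 26 + 46 = 116 DD.
Total duration = 116 / 9.8 = 11.837 ≈ 11.8 days.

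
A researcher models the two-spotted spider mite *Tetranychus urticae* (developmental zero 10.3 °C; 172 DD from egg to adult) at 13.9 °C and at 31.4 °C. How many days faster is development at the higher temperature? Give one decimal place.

39.6 days

At 13.9 °C: 172 / (13.9 − 10.3) = 172 / 3.6 = 47.778 d.
At 31.4 °C: 172 / (31.4 − 10.3) = 172 / 21.1 = 8.152 d.
Difference = |47.778 − 8.152| = 39.626 ≈ 39.6 days.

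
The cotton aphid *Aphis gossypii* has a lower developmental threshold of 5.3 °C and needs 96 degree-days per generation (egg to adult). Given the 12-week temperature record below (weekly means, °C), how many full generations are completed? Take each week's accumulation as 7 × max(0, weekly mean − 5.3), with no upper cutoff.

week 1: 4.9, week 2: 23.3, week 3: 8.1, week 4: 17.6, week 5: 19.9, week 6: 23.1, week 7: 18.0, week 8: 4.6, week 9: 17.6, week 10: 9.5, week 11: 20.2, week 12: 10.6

8 generations

Weekly DD (7 × max(0, T̄ − 5.3)): 0.0, 126.0, 19.6, 86.1, 102.2, 124.6, 88.9, 0.0, 86.1, 29.4, 104.3, 37.1.
Season total = 804.3 DD.
Complete generations = ⌊804.3 / 96⌋ = 8.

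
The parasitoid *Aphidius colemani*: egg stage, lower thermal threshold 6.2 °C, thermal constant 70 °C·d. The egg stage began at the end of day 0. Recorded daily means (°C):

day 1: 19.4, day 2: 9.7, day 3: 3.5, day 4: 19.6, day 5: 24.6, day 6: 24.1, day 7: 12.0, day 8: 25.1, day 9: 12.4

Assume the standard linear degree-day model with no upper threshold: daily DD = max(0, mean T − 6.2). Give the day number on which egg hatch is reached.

Daily DD above 6.2 °C: 13.2, 3.5, 0.0, 13.4, 18.4, 17.9, 5.8, 18.9, 6.2.
Cumulative: 13.2, 16.7, 16.7, 30.1, 48.5, 66.4, 72.2, 91.1, 97.3.
The total first reaches 70 DD on day 7.

day 7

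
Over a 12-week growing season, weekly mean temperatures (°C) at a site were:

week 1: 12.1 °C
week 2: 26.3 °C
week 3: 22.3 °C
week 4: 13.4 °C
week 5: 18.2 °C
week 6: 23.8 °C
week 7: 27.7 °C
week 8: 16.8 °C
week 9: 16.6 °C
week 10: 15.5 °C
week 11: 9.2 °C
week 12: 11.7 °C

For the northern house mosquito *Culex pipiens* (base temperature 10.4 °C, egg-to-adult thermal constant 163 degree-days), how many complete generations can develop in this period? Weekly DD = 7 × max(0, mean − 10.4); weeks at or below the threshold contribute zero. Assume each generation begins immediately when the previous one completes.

Weekly DD (7 × max(0, T̄ − 10.4)): 11.9, 111.3, 83.3, 21.0, 54.6, 93.8, 121.1, 44.8, 43.4, 35.7, 0.0, 9.1.
Season total = 630.0 DD.
Complete generations = ⌊630.0 / 163⌋ = 3.

3 generations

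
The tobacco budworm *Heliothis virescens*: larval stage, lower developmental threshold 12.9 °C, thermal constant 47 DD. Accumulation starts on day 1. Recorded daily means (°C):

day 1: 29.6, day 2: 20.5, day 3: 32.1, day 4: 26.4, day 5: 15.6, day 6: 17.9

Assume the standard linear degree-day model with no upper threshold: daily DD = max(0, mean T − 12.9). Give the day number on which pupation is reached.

day 4

Daily DD above 12.9 °C: 16.7, 7.6, 19.2, 13.5, 2.7, 5.0.
Cumulative: 16.7, 24.3, 43.5, 57.0, 59.7, 64.7.
The total first reaches 47 DD on day 4.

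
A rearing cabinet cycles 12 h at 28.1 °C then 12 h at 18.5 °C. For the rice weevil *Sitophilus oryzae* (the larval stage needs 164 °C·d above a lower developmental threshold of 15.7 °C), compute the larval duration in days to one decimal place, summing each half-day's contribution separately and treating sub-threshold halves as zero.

21.6 days

Day half: max(0, 28.1 − 15.7) × 0.5 = 12.4 × 0.5 = 6.20 DD.
Night half: max(0, 18.5 − 15.7) × 0.5 = 2.8 × 0.5 = 1.40 DD.
Per 24 h: 7.60 DD/day.
Duration = 164 / 7.60 = 21.579 ≈ 21.6 days.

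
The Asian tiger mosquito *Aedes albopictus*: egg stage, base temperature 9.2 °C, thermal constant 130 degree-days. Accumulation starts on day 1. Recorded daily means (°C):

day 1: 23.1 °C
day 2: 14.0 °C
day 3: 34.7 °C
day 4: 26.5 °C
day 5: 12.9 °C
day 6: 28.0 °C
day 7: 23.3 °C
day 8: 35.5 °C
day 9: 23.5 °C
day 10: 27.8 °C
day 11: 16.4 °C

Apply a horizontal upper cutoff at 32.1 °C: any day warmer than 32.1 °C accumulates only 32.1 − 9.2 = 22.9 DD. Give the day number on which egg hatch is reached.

Daily DD above 9.2 °C (capped at 22.9): 13.9, 4.8, 22.9, 17.3, 3.7, 18.8, 14.1, 22.9, 14.3, 18.6, 7.2.
Cumulative: 13.9, 18.7, 41.6, 58.9, 62.6, 81.4, 95.5, 118.4, 132.7, 151.3, 158.5.
The total first reaches 130 DD on day 9.

day 9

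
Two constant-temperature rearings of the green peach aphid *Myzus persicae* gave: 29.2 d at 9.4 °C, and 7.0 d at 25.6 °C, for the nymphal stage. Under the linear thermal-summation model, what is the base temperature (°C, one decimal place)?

Under the model K = D·(T − T_b), so D₁·(T₁ − T_b) = D₂·(T₂ − T_b).
29.2·(9.4 − T_b) = 7.0·(25.6 − T_b)
T_b = (29.2·9.4 − 7.0·25.6) / (29.2 − 7.0) = 95.28 / 22.2 = 4.292 °C ≈ 4.3 °C.

4.3 °C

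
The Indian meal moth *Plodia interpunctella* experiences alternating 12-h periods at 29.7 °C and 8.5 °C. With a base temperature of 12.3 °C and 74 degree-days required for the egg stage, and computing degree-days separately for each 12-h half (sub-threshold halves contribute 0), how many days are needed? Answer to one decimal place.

8.5 days

Day half: max(0, 29.7 − 12.3) × 0.5 = 17.4 × 0.5 = 8.70 DD.
Night half: max(0, 8.5 − 12.3) × 0.5 = 0.0 × 0.5 = 0.00 DD.
Per 24 h: 8.70 DD/day.
Duration = 74 / 8.70 = 8.506 ≈ 8.5 days.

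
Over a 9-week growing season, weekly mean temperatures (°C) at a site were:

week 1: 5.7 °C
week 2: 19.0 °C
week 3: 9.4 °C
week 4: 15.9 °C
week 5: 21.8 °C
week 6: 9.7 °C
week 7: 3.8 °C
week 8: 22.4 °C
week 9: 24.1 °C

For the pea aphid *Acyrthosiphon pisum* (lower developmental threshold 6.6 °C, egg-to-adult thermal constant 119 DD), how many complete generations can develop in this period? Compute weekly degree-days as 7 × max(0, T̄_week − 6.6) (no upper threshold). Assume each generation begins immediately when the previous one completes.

4 generations

Weekly DD (7 × max(0, T̄ − 6.6)): 0.0, 86.8, 19.6, 65.1, 106.4, 21.7, 0.0, 110.6, 122.5.
Season total = 532.7 DD.
Complete generations = ⌊532.7 / 119⌋ = 4.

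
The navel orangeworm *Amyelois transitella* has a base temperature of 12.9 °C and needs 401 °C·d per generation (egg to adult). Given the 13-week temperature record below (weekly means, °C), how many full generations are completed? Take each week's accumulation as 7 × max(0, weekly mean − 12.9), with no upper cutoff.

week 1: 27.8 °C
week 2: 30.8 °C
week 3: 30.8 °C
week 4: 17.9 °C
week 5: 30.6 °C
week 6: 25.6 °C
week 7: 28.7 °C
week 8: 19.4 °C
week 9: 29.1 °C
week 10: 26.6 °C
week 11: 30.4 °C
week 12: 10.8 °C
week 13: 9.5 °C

Weekly DD (7 × max(0, T̄ − 12.9)): 104.3, 125.3, 125.3, 35.0, 123.9, 88.9, 110.6, 45.5, 113.4, 95.9, 122.5, 0.0, 0.0.
Season total = 1090.6 DD.
Complete generations = ⌊1090.6 / 401⌋ = 2.

2 generations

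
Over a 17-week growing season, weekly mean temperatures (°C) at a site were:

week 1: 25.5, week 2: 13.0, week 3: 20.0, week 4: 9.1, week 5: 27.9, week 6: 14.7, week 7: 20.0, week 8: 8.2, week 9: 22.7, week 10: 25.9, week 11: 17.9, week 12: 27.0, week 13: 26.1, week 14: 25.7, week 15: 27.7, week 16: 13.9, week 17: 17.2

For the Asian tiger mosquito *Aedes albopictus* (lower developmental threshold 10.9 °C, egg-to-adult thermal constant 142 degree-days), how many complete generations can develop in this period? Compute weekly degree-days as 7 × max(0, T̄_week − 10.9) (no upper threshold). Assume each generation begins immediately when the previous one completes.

7 generations

Weekly DD (7 × max(0, T̄ − 10.9)): 102.2, 14.7, 63.7, 0.0, 119.0, 26.6, 63.7, 0.0, 82.6, 105.0, 49.0, 112.7, 106.4, 103.6, 117.6, 21.0, 44.1.
Season total = 1131.9 DD.
Complete generations = ⌊1131.9 / 142⌋ = 7.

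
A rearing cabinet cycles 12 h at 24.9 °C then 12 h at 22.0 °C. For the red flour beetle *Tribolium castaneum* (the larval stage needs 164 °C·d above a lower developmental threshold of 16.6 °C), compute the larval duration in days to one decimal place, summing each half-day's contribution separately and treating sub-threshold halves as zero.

Day half: max(0, 24.9 − 16.6) × 0.5 = 8.3 × 0.5 = 4.15 DD.
Night half: max(0, 22.0 − 16.6) × 0.5 = 5.4 × 0.5 = 2.70 DD.
Per 24 h: 6.85 DD/day.
Duration = 164 / 6.85 = 23.942 ≈ 23.9 days.

23.9 days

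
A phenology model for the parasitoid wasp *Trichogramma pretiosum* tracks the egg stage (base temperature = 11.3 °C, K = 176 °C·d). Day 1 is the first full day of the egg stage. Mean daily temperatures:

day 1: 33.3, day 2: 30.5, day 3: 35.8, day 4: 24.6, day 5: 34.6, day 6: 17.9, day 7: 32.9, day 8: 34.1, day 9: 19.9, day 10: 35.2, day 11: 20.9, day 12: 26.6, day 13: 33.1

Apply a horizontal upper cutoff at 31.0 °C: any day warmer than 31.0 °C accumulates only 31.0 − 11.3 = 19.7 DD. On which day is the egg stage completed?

Daily DD above 11.3 °C (capped at 19.7): 19.7, 19.2, 19.7, 13.3, 19.7, 6.6, 19.7, 19.7, 8.6, 19.7, 9.6, 15.3, 19.7.
Cumulative: 19.7, 38.9, 58.6, 71.9, 91.6, 98.2, 117.9, 137.6, 146.2, 165.9, 175.5, 190.8, 210.5.
The total first reaches 176 DD on day 12.

day 12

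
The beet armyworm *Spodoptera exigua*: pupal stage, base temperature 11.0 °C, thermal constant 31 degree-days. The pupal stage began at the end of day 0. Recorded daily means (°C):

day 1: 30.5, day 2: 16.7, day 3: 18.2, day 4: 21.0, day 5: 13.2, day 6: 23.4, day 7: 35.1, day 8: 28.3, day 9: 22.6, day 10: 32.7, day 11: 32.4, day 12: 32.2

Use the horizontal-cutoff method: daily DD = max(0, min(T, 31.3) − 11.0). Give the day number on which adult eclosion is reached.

day 3

Daily DD above 11.0 °C (capped at 20.3): 19.5, 5.7, 7.2, 10.0, 2.2, 12.4, 20.3, 17.3, 11.6, 20.3, 20.3, 20.3.
Cumulative: 19.5, 25.2, 32.4, 42.4, 44.6, 57.0, 77.3, 94.6, 106.2, 126.5, 146.8, 167.1.
The total first reaches 31 DD on day 3.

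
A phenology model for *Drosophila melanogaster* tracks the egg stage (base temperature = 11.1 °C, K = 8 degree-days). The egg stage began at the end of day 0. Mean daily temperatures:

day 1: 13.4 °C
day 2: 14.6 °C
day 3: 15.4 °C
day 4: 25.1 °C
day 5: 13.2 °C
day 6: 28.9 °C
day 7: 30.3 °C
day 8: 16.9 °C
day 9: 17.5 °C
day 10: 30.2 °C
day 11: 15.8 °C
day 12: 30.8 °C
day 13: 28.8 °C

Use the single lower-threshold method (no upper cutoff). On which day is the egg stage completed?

day 3

Daily DD above 11.1 °C: 2.3, 3.5, 4.3, 14.0, 2.1, 17.8, 19.2, 5.8, 6.4, 19.1, 4.7, 19.7, 17.7.
Cumulative: 2.3, 5.8, 10.1, 24.1, 26.2, 44.0, 63.2, 69.0, 75.4, 94.5, 99.2, 118.9, 136.6.
The total first reaches 8 DD on day 3.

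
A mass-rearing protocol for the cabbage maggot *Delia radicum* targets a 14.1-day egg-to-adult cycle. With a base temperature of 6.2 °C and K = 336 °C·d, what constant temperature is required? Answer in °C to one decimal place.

30.0 °C

Required daily accumulation = 336 / 14.1 = 23.830 DD/day.
T = T_base + 23.830 = 6.2 + 23.830 = 30.030 ≈ 30.0 °C.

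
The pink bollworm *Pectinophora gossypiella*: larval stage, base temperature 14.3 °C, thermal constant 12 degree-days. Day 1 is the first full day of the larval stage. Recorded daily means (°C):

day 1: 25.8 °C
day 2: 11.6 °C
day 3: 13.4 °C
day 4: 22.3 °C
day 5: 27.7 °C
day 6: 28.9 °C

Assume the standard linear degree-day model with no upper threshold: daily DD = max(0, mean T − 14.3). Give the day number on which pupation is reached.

day 4

Daily DD above 14.3 °C: 11.5, 0.0, 0.0, 8.0, 13.4, 14.6.
Cumulative: 11.5, 11.5, 11.5, 19.5, 32.9, 47.5.
The total first reaches 12 DD on day 4.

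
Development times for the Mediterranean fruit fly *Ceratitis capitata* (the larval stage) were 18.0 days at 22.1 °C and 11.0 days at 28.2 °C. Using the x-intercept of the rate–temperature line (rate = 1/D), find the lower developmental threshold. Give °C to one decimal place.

12.5 °C

Linear rate model ⇒ the product D·(T − T_b) is constant across temperatures.
18.0·(22.1 − T_b) = 11.0·(28.2 − T_b)
T_b = (18.0·22.1 − 11.0·28.2) / (18.0 − 11.0) = 87.60 / 7.0 = 12.514 °C ≈ 12.5 °C.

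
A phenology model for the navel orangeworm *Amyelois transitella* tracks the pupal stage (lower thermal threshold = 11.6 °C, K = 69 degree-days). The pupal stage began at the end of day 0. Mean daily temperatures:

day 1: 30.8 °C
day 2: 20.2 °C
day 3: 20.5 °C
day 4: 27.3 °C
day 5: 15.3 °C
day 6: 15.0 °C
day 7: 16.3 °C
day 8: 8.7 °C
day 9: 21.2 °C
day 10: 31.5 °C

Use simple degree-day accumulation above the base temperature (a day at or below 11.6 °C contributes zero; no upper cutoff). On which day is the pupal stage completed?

Daily DD above 11.6 °C: 19.2, 8.6, 8.9, 15.7, 3.7, 3.4, 4.7, 0.0, 9.6, 19.9.
Cumulative: 19.2, 27.8, 36.7, 52.4, 56.1, 59.5, 64.2, 64.2, 73.8, 93.7.
The total first reaches 69 DD on day 9.

day 9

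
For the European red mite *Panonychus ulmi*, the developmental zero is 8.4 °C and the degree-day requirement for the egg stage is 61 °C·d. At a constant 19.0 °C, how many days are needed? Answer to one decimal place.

Daily accumulation = 19.0 − 8.4 = 10.6 DD/day.
Duration = 61 / 10.6 = 5.755 ≈ 5.8 days.

5.8 days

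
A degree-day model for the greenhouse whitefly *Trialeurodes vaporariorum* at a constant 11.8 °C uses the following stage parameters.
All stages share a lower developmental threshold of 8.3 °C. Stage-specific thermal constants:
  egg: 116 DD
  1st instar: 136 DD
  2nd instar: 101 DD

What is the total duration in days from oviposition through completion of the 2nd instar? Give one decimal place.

100.9 days

Daily accumulation at 11.8 °C = 11.8 − 8.3 = 3.5 DD/day.
Total K = 116 + 136 + 101 = 353 DD.
Total duration = 353 / 3.5 = 100.857 ≈ 100.9 days.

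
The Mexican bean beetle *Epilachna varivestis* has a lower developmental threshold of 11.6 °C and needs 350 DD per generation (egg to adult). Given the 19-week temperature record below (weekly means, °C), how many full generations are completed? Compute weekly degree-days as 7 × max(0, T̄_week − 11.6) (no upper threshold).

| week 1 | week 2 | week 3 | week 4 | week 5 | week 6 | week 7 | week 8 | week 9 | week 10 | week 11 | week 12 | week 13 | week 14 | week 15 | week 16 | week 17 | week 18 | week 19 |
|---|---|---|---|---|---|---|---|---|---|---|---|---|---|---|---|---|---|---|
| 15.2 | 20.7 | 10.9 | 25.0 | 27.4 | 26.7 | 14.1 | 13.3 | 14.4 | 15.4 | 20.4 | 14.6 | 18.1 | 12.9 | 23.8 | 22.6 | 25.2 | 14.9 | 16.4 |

2 generations

Weekly DD (7 × max(0, T̄ − 11.6)): 25.2, 63.7, 0.0, 93.8, 110.6, 105.7, 17.5, 11.9, 19.6, 26.6, 61.6, 21.0, 45.5, 9.1, 85.4, 77.0, 95.2, 23.1, 33.6.
Season total = 926.1 DD.
Complete generations = ⌊926.1 / 350⌋ = 2.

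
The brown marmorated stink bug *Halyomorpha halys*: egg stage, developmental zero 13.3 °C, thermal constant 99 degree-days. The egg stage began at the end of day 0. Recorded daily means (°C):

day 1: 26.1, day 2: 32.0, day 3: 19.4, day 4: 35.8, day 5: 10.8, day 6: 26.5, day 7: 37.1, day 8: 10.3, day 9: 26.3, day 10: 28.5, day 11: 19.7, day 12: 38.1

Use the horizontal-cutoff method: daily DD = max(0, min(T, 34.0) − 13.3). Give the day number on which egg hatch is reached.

Daily DD above 13.3 °C (capped at 20.7): 12.8, 18.7, 6.1, 20.7, 0.0, 13.2, 20.7, 0.0, 13.0, 15.2, 6.4, 20.7.
Cumulative: 12.8, 31.5, 37.6, 58.3, 58.3, 71.5, 92.2, 92.2, 105.2, 120.4, 126.8, 147.5.
The total first reaches 99 DD on day 9.

day 9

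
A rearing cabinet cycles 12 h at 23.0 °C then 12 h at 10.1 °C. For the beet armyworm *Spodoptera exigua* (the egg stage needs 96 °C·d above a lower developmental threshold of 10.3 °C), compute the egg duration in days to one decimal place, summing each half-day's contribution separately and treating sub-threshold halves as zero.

Day half: max(0, 23.0 − 10.3) × 0.5 = 12.7 × 0.5 = 6.35 DD.
Night half: max(0, 10.1 − 10.3) × 0.5 = 0.0 × 0.5 = 0.00 DD.
Per 24 h: 6.35 DD/day.
Duration = 96 / 6.35 = 15.118 ≈ 15.1 days.

15.1 days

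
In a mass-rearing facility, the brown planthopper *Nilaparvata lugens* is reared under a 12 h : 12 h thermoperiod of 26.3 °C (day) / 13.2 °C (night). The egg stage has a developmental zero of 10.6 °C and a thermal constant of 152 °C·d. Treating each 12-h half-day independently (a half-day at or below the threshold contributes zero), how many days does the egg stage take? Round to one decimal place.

16.6 days

Day half: max(0, 26.3 − 10.6) × 0.5 = 15.7 × 0.5 = 7.85 DD.
Night half: max(0, 13.2 − 10.6) × 0.5 = 2.6 × 0.5 = 1.30 DD.
Per 24 h: 9.15 DD/day.
Duration = 152 / 9.15 = 16.612 ≈ 16.6 days.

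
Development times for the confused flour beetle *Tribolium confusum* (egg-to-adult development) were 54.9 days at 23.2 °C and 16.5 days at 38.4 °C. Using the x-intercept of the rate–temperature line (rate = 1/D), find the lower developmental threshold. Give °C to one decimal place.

Linear rate model ⇒ the product D·(T − T_b) is constant across temperatures.
54.9·(23.2 − T_b) = 16.5·(38.4 − T_b)
T_b = (54.9·23.2 − 16.5·38.4) / (54.9 − 16.5) = 640.08 / 38.4 = 16.669 °C ≈ 16.7 °C.

16.7 °C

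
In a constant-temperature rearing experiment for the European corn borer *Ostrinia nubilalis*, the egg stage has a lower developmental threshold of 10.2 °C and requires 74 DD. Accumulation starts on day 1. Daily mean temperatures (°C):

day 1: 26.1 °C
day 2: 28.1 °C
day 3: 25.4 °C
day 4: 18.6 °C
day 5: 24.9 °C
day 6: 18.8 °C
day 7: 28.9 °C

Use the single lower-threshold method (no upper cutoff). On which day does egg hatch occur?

Daily DD above 10.2 °C: 15.9, 17.9, 15.2, 8.4, 14.7, 8.6, 18.7.
Cumulative: 15.9, 33.8, 49.0, 57.4, 72.1, 80.7, 99.4.
The total first reaches 74 DD on day 6.

day 6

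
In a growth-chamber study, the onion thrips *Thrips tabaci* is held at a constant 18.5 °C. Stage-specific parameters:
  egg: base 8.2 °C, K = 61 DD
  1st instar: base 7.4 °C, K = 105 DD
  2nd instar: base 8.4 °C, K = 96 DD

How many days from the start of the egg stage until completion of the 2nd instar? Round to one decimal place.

egg: 61 / (18.5 − 8.2) = 61 / 10.3 = 5.922 d.
1st instar: 105 / (18.5 − 7.4) = 105 / 11.1 = 9.459 d.
2nd instar: 96 / (18.5 − 8.4) = 96 / 10.1 = 9.505 d.
Sum = 24.887 ≈ 24.9 days.

24.9 days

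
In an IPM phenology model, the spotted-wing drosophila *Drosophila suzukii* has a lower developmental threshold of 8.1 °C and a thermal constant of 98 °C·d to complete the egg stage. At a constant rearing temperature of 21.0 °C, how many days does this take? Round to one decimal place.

7.6 days

Daily accumulation = 21.0 − 8.1 = 12.9 DD/day.
Duration = 98 / 12.9 = 7.597 ≈ 7.6 days.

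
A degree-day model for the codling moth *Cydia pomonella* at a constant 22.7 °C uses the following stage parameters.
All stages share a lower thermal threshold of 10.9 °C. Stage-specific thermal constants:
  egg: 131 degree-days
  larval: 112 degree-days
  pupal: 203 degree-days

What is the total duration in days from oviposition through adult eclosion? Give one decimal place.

37.8 days

Daily accumulation at 22.7 °C = 22.7 − 10.9 = 11.8 DD/day.
Total K = 131 + 112 + 203 = 446 DD.
Total duration = 446 / 11.8 = 37.797 ≈ 37.8 days.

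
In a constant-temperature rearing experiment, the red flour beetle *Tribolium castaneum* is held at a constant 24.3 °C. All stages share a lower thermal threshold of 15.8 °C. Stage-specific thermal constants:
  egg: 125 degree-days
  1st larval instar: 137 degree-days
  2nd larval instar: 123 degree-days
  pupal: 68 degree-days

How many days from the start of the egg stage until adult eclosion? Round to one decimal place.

53.3 days

Daily accumulation at 24.3 °C = 24.3 − 15.8 = 8.5 DD/day.
Total K = 125 + 137 + 123 + 68 = 453 DD.
Total duration = 453 / 8.5 = 53.294 ≈ 53.3 days.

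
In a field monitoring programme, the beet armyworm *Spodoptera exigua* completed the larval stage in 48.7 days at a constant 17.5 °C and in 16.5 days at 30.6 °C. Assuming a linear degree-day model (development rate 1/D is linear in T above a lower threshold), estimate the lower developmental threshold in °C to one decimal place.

10.8 °C

Under the model K = D·(T − T_b), so D₁·(T₁ − T_b) = D₂·(T₂ − T_b).
48.7·(17.5 − T_b) = 16.5·(30.6 − T_b)
T_b = (48.7·17.5 − 16.5·30.6) / (48.7 − 16.5) = 347.35 / 32.2 = 10.787 °C ≈ 10.8 °C.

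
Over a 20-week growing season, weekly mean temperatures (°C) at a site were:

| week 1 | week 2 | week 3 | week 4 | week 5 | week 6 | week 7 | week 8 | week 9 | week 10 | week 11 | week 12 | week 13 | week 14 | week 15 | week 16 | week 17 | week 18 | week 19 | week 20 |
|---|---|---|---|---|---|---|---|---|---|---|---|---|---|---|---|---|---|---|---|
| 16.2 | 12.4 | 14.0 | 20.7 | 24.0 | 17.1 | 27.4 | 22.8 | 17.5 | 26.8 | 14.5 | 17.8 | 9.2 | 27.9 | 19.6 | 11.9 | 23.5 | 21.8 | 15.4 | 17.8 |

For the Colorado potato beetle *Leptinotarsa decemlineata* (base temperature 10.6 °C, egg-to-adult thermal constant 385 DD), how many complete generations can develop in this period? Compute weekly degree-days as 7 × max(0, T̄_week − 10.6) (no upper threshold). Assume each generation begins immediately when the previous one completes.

Weekly DD (7 × max(0, T̄ − 10.6)): 39.2, 12.6, 23.8, 70.7, 93.8, 45.5, 117.6, 85.4, 48.3, 113.4, 27.3, 50.4, 0.0, 121.1, 63.0, 9.1, 90.3, 78.4, 33.6, 50.4.
Season total = 1173.9 DD.
Complete generations = ⌊1173.9 / 385⌋ = 3.

3 generations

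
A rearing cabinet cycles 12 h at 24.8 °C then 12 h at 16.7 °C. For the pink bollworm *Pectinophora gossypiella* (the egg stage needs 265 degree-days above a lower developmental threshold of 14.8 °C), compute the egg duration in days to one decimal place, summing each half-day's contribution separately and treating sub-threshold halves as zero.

44.5 days

Day half: max(0, 24.8 − 14.8) × 0.5 = 10.0 × 0.5 = 5.00 DD.
Night half: max(0, 16.7 − 14.8) × 0.5 = 1.9 × 0.5 = 0.95 DD.
Per 24 h: 5.95 DD/day.
Duration = 265 / 5.95 = 44.538 ≈ 44.5 days.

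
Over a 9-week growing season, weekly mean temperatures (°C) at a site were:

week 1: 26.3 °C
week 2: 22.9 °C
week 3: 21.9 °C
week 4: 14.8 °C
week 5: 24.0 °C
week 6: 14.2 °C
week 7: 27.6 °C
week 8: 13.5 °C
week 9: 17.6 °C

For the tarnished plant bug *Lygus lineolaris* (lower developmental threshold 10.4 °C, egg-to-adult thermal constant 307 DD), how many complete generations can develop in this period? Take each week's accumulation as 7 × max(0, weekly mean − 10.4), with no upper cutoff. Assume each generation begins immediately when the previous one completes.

2 generations

Weekly DD (7 × max(0, T̄ − 10.4)): 111.3, 87.5, 80.5, 30.8, 95.2, 26.6, 120.4, 21.7, 50.4.
Season total = 624.4 DD.
Complete generations = ⌊624.4 / 307⌋ = 2.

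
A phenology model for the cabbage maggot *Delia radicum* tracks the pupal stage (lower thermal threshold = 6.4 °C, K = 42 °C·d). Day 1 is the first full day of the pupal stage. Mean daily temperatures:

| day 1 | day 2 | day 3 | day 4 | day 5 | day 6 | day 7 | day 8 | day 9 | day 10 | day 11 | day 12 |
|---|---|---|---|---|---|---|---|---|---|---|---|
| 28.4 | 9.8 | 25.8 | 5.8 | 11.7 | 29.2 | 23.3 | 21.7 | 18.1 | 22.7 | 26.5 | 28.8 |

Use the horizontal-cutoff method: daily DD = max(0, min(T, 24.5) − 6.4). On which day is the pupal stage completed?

Daily DD above 6.4 °C (capped at 18.1): 18.1, 3.4, 18.1, 0.0, 5.3, 18.1, 16.9, 15.3, 11.7, 16.3, 18.1, 18.1.
Cumulative: 18.1, 21.5, 39.6, 39.6, 44.9, 63.0, 79.9, 95.2, 106.9, 123.2, 141.3, 159.4.
The total first reaches 42 DD on day 5.

day 5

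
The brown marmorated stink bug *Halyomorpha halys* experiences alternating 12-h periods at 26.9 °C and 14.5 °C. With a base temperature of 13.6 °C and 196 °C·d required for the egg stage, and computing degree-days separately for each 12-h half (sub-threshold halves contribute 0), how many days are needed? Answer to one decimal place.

Day half: max(0, 26.9 − 13.6) × 0.5 = 13.3 × 0.5 = 6.65 DD.
Night half: max(0, 14.5 − 13.6) × 0.5 = 0.9 × 0.5 = 0.45 DD.
Per 24 h: 7.10 DD/day.
Duration = 196 / 7.10 = 27.606 ≈ 27.6 days.

27.6 days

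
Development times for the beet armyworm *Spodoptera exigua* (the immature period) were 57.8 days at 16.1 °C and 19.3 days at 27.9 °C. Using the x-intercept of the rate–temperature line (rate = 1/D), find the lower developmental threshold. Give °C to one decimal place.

Equal thermal constants: D₁(T₁ − T_b) = D₂(T₂ − T_b).
57.8·(16.1 − T_b) = 19.3·(27.9 − T_b)
T_b = (57.8·16.1 − 19.3·27.9) / (57.8 − 19.3) = 392.11 / 38.5 = 10.185 °C ≈ 10.2 °C.

10.2 °C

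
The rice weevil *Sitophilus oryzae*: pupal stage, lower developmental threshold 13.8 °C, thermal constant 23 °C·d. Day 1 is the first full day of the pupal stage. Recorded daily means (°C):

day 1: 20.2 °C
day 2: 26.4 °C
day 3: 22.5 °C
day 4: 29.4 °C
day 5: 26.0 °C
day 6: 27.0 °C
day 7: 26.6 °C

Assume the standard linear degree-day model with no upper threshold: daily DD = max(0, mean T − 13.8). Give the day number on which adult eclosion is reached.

day 3

Daily DD above 13.8 °C: 6.4, 12.6, 8.7, 15.6, 12.2, 13.2, 12.8.
Cumulative: 6.4, 19.0, 27.7, 43.3, 55.5, 68.7, 81.5.
The total first reaches 23 DD on day 3.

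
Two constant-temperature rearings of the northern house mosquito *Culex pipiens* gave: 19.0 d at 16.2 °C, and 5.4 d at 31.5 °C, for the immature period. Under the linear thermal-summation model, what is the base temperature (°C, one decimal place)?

10.1 °C

Equal thermal constants: D₁(T₁ − T_b) = D₂(T₂ − T_b).
19.0·(16.2 − T_b) = 5.4·(31.5 − T_b)
T_b = (19.0·16.2 − 5.4·31.5) / (19.0 − 5.4) = 137.70 / 13.6 = 10.125 °C ≈ 10.1 °C.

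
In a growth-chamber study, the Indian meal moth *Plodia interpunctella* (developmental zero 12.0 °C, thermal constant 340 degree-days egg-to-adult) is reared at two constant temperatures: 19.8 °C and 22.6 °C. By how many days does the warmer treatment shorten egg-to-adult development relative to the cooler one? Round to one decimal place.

11.5 days

At 19.8 °C: 340 / (19.8 − 12.0) = 340 / 7.8 = 43.590 d.
At 22.6 °C: 340 / (22.6 − 12.0) = 340 / 10.6 = 32.075 d.
Difference = |43.590 − 32.075| = 11.514 ≈ 11.5 days.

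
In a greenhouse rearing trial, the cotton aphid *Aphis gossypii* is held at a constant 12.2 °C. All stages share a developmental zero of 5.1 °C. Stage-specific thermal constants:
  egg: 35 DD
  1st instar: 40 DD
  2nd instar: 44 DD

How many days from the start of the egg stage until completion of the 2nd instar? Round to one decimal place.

16.8 days

Daily accumulation at 12.2 °C = 12.2 − 5.1 = 7.1 DD/day.
Total K = 35 + 40 + 44 = 119 DD.
Total duration = 119 / 7.1 = 16.761 ≈ 16.8 days.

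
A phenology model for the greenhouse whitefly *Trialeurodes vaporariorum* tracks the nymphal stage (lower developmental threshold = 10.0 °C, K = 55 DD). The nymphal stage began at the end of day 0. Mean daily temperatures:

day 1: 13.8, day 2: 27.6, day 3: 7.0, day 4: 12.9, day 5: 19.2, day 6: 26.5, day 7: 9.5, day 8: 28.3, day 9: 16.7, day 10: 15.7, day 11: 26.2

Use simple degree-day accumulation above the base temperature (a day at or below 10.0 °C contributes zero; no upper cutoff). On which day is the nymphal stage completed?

Daily DD above 10.0 °C: 3.8, 17.6, 0.0, 2.9, 9.2, 16.5, 0.0, 18.3, 6.7, 5.7, 16.2.
Cumulative: 3.8, 21.4, 21.4, 24.3, 33.5, 50.0, 50.0, 68.3, 75.0, 80.7, 96.9.
The total first reaches 55 DD on day 8.

day 8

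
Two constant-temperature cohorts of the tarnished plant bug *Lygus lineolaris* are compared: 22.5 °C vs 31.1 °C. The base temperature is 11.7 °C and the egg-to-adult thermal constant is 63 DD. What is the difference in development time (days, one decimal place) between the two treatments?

At 22.5 °C: 63 / (22.5 − 11.7) = 63 / 10.8 = 5.833 d.
At 31.1 °C: 63 / (31.1 − 11.7) = 63 / 19.4 = 3.247 d.
Difference = |5.833 − 3.247| = 2.586 ≈ 2.6 days.

2.6 days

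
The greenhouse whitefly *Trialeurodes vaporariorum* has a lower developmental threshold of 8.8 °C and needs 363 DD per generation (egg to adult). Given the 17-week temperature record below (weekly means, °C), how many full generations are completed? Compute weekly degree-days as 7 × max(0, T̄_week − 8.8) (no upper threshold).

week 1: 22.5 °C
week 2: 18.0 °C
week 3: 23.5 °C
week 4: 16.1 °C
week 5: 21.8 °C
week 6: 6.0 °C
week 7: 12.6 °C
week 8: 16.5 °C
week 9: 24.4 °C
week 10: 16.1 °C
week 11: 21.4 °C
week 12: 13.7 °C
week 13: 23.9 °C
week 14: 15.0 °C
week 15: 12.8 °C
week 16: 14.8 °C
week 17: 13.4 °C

Weekly DD (7 × max(0, T̄ − 8.8)): 95.9, 64.4, 102.9, 51.1, 91.0, 0.0, 26.6, 53.9, 109.2, 51.1, 88.2, 34.3, 105.7, 43.4, 28.0, 42.0, 32.2.
Season total = 1019.9 DD.
Complete generations = ⌊1019.9 / 363⌋ = 2.

2 generations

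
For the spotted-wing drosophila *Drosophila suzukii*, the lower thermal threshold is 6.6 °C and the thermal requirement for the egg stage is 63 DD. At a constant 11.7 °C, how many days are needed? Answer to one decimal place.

Daily accumulation = 11.7 − 6.6 = 5.1 DD/day.
Duration = 63 / 5.1 = 12.353 ≈ 12.4 days.

12.4 days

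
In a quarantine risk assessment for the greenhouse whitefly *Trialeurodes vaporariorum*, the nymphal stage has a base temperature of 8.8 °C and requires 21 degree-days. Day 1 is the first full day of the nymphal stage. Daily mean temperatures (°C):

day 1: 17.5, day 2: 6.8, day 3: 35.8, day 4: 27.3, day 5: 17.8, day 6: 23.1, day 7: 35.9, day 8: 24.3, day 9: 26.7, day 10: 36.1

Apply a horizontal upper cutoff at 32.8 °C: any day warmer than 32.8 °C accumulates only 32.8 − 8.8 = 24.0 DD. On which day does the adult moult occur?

Daily DD above 8.8 °C (capped at 24.0): 8.7, 0.0, 24.0, 18.5, 9.0, 14.3, 24.0, 15.5, 17.9, 24.0.
Cumulative: 8.7, 8.7, 32.7, 51.2, 60.2, 74.5, 98.5, 114.0, 131.9, 155.9.
The total first reaches 21 DD on day 3.

day 3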